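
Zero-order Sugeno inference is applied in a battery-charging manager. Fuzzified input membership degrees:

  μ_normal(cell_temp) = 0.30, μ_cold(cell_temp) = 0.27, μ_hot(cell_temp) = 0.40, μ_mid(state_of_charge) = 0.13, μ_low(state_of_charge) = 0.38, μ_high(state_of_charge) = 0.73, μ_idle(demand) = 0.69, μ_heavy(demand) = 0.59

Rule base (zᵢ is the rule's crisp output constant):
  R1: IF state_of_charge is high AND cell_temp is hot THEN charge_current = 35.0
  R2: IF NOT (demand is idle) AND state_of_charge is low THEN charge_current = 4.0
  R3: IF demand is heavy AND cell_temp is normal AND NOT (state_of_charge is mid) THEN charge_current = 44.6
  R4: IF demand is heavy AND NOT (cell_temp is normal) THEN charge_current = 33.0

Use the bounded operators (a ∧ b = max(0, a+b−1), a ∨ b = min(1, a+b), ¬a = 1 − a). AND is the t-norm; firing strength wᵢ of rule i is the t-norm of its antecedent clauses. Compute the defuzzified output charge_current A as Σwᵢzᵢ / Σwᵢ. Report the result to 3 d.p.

R1 (z=35.0): high=0.73, hot=0.40; AND[max(0, a+b−1)] → w = 0.13
R2 (z=4.0): ¬idle=1−0.69=0.31, low=0.38; AND[max(0, a+b−1)] → w = 0.00
R3 (z=44.6): heavy=0.59, normal=0.30, ¬mid=1−0.13=0.87; AND[max(0, a+b−1)] → w = 0.00
R4 (z=33.0): heavy=0.59, ¬normal=1−0.30=0.70; AND[max(0, a+b−1)] → w = 0.29
Weighted average = (0.13·35.0 + 0.00·4.0 + 0.00·44.6 + 0.29·33.0) / (0.13 + 0.00 + 0.00 + 0.29)
  = 14.1200 / 0.4200 = 33.619

33.619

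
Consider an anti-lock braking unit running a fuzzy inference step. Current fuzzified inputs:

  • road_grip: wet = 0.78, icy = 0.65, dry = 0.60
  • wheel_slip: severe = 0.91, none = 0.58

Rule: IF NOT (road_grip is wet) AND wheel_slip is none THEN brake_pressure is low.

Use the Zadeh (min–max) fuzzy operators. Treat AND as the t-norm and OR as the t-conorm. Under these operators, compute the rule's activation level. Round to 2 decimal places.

0.22

firing strength: ¬wet=1−0.78=0.22, none=0.58; AND[min(a, b)] → w = 0.22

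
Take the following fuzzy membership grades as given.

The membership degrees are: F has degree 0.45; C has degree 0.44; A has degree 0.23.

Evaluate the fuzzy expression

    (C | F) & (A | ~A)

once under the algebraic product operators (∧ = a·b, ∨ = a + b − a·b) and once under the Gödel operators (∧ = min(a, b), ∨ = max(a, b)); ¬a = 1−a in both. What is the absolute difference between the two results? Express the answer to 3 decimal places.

Under algebraic product:
  C | F = a + b − a·b on (0.4400, 0.4500) = 0.6920
  ~A = 1 − 0.2300 = 0.7700
  A | ~A = a + b − a·b on (0.2300, 0.7700) = 0.8229
  (C | F) & (A | ~A) = a·b on (0.6920, 0.8229) = 0.5694
  → value = 0.5694
Under Gödel:
  C | F = max(a, b) on (0.44, 0.45) = 0.45
  ~A = 1 − 0.23 = 0.77
  A | ~A = max(a, b) on (0.23, 0.77) = 0.77
  (C | F) & (A | ~A) = min(a, b) on (0.45, 0.77) = 0.45
  → value = 0.4500
|0.5694 − 0.4500| = 0.119

0.119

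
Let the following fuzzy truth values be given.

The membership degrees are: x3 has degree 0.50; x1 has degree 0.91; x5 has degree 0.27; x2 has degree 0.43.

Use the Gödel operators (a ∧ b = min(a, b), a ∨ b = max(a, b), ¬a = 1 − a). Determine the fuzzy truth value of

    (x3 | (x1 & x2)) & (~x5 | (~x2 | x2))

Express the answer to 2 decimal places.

x1 & x2 = min(a, b) on (0.91, 0.43) = 0.43
x3 | (x1 & x2) = max(a, b) on (0.50, 0.43) = 0.50
~x5 = 1 − 0.27 = 0.73
~x2 = 1 − 0.43 = 0.57
~x2 | x2 = max(a, b) on (0.57, 0.43) = 0.57
~x5 | (~x2 | x2) = max(a, b) on (0.73, 0.57) = 0.73
(x3 | (x1 & x2)) & (~x5 | (~x2 | x2)) = min(a, b) on (0.50, 0.73) = 0.50

0.50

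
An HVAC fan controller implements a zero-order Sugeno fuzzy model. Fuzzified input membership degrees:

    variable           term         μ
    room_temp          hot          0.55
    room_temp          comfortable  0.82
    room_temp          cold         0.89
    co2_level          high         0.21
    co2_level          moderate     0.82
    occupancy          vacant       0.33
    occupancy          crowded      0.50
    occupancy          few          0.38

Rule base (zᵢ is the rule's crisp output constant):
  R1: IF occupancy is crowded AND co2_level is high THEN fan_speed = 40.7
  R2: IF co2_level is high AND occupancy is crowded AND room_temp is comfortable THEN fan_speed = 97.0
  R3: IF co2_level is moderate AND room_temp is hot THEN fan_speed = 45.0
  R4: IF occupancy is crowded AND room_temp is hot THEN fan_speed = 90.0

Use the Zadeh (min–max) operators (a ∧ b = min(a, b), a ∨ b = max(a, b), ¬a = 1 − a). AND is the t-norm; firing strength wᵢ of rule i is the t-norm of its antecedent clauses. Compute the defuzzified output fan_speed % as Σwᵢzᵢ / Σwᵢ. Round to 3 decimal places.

R1 (z=40.7): crowded=0.50, high=0.21; AND[min(a, b)] → w = 0.21
R2 (z=97.0): high=0.21, crowded=0.50, comfortable=0.82; AND[min(a, b)] → w = 0.21
R3 (z=45.0): moderate=0.82, hot=0.55; AND[min(a, b)] → w = 0.55
R4 (z=90.0): crowded=0.50, hot=0.55; AND[min(a, b)] → w = 0.50
Weighted average = (0.21·40.7 + 0.21·97.0 + 0.55·45.0 + 0.50·90.0) / (0.21 + 0.21 + 0.55 + 0.50)
  = 98.6670 / 1.4700 = 67.120

67.120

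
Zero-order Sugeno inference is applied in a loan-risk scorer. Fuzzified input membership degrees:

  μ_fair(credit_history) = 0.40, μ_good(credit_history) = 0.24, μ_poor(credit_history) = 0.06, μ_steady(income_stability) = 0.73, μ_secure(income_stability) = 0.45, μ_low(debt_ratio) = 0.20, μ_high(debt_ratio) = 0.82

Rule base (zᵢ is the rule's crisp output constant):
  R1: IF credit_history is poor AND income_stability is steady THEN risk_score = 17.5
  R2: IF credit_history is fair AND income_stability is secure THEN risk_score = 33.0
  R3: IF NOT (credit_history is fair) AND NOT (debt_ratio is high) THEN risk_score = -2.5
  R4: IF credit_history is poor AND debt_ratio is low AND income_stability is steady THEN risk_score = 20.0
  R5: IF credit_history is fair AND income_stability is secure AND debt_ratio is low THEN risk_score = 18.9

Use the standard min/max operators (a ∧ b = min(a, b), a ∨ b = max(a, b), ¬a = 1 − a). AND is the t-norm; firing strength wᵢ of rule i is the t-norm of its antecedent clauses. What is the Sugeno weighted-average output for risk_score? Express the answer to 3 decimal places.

R1 (z=17.5): poor=0.06, steady=0.73; AND[min(a, b)] → w = 0.06
R2 (z=33.0): fair=0.40, secure=0.45; AND[min(a, b)] → w = 0.40
R3 (z=-2.5): ¬fair=1−0.40=0.60, ¬high=1−0.82=0.18; AND[min(a, b)] → w = 0.18
R4 (z=20.0): poor=0.06, low=0.20, steady=0.73; AND[min(a, b)] → w = 0.06
R5 (z=18.9): fair=0.40, secure=0.45, low=0.20; AND[min(a, b)] → w = 0.20
Weighted average = (0.06·17.5 + 0.40·33.0 + 0.18·-2.5 + 0.06·20.0 + 0.20·18.9) / (0.06 + 0.40 + 0.18 + 0.06 + 0.20)
  = 18.7800 / 0.9000 = 20.867

20.867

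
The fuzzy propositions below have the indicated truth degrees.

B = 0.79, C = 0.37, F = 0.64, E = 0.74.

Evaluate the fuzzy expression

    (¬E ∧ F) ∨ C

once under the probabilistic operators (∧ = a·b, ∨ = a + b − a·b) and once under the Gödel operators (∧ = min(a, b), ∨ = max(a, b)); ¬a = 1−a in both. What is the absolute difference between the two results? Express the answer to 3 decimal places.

0.105

Under probabilistic:
  ¬E = 1 − 0.7400 = 0.2600
  ¬E ∧ F = a·b on (0.2600, 0.6400) = 0.1664
  (¬E ∧ F) ∨ C = a + b − a·b on (0.1664, 0.3700) = 0.4748
  → value = 0.4748
Under Gödel:
  ¬E = 1 − 0.74 = 0.26
  ¬E ∧ F = min(a, b) on (0.26, 0.64) = 0.26
  (¬E ∧ F) ∨ C = max(a, b) on (0.26, 0.37) = 0.37
  → value = 0.3700
|0.4748 − 0.3700| = 0.105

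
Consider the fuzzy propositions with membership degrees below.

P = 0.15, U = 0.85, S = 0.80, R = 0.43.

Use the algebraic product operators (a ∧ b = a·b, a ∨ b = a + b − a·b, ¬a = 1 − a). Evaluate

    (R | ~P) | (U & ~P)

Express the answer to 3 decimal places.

0.976

~P = 1 − 0.1500 = 0.8500
R | ~P = a + b − a·b on (0.4300, 0.8500) = 0.9145
~P = 1 − 0.1500 = 0.8500
U & ~P = a·b on (0.8500, 0.8500) = 0.7225
(R | ~P) | (U & ~P) = a + b − a·b on (0.9145, 0.7225) = 0.9763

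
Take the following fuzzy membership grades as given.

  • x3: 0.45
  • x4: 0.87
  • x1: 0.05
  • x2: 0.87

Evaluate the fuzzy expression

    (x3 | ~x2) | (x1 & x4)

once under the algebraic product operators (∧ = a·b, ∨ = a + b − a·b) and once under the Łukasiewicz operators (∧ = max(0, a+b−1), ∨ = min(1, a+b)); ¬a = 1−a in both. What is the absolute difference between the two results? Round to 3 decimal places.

Under algebraic product:
  ~x2 = 1 − 0.8700 = 0.1300
  x3 | ~x2 = a + b − a·b on (0.4500, 0.1300) = 0.5215
  x1 & x4 = a·b on (0.0500, 0.8700) = 0.0435
  (x3 | ~x2) | (x1 & x4) = a + b − a·b on (0.5215, 0.0435) = 0.5423
  → value = 0.5423
Under Łukasiewicz:
  ~x2 = 1 − 0.87 = 0.13
  x3 | ~x2 = min(1, a+b) on (0.45, 0.13) = 0.58
  x1 & x4 = max(0, a+b−1) on (0.05, 0.87) = 0.00
  (x3 | ~x2) | (x1 & x4) = min(1, a+b) on (0.58, 0.00) = 0.58
  → value = 0.5800
|0.5423 − 0.5800| = 0.038

0.038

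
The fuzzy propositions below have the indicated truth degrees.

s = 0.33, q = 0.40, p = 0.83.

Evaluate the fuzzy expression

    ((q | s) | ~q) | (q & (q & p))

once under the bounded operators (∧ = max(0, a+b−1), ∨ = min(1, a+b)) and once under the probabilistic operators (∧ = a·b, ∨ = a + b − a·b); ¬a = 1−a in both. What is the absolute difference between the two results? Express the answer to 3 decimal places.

0.139

Under bounded:
  q | s = min(1, a+b) on (0.40, 0.33) = 0.73
  ~q = 1 − 0.40 = 0.60
  (q | s) | ~q = min(1, a+b) on (0.73, 0.60) = 1.00
  q & p = max(0, a+b−1) on (0.40, 0.83) = 0.23
  q & (q & p) = max(0, a+b−1) on (0.40, 0.23) = 0.00
  ((q | s) | ~q) | (q & (q & p)) = min(1, a+b) on (1.00, 0.00) = 1.00
  → value = 1.0000
Under probabilistic:
  q | s = a + b − a·b on (0.4000, 0.3300) = 0.5980
  ~q = 1 − 0.4000 = 0.6000
  (q | s) | ~q = a + b − a·b on (0.5980, 0.6000) = 0.8392
  q & p = a·b on (0.4000, 0.8300) = 0.3320
  q & (q & p) = a·b on (0.4000, 0.3320) = 0.1328
  ((q | s) | ~q) | (q & (q & p)) = a + b − a·b on (0.8392, 0.1328) = 0.8606
  → value = 0.8606
|1.0000 − 0.8606| = 0.139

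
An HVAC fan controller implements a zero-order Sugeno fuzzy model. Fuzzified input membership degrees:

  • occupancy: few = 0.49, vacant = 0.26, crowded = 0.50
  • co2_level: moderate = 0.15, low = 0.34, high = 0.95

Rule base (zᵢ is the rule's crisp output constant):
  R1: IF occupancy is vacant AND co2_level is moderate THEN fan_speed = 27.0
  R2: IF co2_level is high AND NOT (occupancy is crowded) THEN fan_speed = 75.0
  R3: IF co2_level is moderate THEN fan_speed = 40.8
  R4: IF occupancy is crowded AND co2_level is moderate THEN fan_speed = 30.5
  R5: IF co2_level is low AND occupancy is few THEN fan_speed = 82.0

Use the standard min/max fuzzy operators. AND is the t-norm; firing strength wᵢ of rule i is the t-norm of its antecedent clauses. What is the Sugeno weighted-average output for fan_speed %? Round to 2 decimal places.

R1 (z=27.0): vacant=0.26, moderate=0.15; AND[min(a, b)] → w = 0.15
R2 (z=75.0): high=0.95, ¬crowded=1−0.50=0.50; AND[min(a, b)] → w = 0.50
R3 (z=40.8): moderate=0.15 → w = 0.15
R4 (z=30.5): crowded=0.50, moderate=0.15; AND[min(a, b)] → w = 0.15
R5 (z=82.0): low=0.34, few=0.49; AND[min(a, b)] → w = 0.34
Weighted average = (0.15·27.0 + 0.50·75.0 + 0.15·40.8 + 0.15·30.5 + 0.34·82.0) / (0.15 + 0.50 + 0.15 + 0.15 + 0.34)
  = 80.1250 / 1.2900 = 62.11

62.11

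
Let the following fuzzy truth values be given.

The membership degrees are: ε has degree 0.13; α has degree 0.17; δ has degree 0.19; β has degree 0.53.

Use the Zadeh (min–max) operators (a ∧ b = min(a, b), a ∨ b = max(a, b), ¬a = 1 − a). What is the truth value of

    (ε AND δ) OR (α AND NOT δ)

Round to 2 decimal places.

ε AND δ = min(a, b) on (0.13, 0.19) = 0.13
NOT δ = 1 − 0.19 = 0.81
α AND NOT δ = min(a, b) on (0.17, 0.81) = 0.17
(ε AND δ) OR (α AND NOT δ) = max(a, b) on (0.13, 0.17) = 0.17

0.17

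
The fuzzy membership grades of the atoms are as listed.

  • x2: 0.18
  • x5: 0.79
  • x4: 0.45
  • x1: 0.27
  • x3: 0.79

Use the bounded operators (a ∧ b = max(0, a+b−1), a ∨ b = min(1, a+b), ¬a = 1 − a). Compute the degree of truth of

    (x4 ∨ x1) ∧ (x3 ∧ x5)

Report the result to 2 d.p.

0.30

x4 ∨ x1 = min(1, a+b) on (0.45, 0.27) = 0.72
x3 ∧ x5 = max(0, a+b−1) on (0.79, 0.79) = 0.58
(x4 ∨ x1) ∧ (x3 ∧ x5) = max(0, a+b−1) on (0.72, 0.58) = 0.30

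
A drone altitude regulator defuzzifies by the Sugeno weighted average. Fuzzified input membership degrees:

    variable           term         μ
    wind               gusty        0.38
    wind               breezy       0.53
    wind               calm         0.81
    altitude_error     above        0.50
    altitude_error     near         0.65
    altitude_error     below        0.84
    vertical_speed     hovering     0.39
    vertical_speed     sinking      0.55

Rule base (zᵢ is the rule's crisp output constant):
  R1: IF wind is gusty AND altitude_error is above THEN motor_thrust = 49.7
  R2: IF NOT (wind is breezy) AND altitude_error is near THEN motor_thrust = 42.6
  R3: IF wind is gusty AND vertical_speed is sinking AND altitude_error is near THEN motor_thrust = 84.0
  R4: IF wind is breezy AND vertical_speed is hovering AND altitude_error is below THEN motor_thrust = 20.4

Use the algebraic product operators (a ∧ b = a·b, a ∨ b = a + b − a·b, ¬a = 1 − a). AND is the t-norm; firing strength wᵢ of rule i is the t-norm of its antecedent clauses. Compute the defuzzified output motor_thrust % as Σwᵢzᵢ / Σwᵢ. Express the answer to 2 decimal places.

R1 (z=49.7): gusty=0.38, above=0.50; AND[a·b] → w = 0.1900
R2 (z=42.6): ¬breezy=1−0.53=0.47, near=0.65; AND[a·b] → w = 0.3055
R3 (z=84.0): gusty=0.38, sinking=0.55, near=0.65; AND[a·b] → w = 0.1359
R4 (z=20.4): breezy=0.53, hovering=0.39, below=0.84; AND[a·b] → w = 0.1736
Weighted average = (0.1900·49.7 + 0.3055·42.6 + 0.1359·84.0 + 0.1736·20.4) / (0.1900 + 0.3055 + 0.1359 + 0.1736)
  = 37.4107 / 0.8050 = 46.47

46.47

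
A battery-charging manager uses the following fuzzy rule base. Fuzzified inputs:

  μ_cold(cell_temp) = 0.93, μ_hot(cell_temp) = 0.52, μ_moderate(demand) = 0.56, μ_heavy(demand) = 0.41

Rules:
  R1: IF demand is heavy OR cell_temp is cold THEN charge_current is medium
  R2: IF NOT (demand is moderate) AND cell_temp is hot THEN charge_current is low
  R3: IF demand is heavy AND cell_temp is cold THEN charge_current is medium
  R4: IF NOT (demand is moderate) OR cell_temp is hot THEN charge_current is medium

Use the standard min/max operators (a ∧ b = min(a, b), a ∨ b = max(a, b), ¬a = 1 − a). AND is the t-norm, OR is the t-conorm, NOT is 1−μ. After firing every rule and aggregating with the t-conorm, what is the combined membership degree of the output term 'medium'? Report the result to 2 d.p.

R1: heavy=0.41, cold=0.93; OR[max(a, b)] → w = 0.93
R2: ¬moderate=1−0.56=0.44, hot=0.52; AND[min(a, b)] → w = 0.44
R3: heavy=0.41, cold=0.93; AND[min(a, b)] → w = 0.41
R4: ¬moderate=1−0.56=0.44, hot=0.52; OR[max(a, b)] → w = 0.52
Rules with consequent 'medium': {R1, R3, R4} → strengths 0.93, 0.41, 0.52
Aggregate via t-conorm [max(a, b)]: 0.93

0.93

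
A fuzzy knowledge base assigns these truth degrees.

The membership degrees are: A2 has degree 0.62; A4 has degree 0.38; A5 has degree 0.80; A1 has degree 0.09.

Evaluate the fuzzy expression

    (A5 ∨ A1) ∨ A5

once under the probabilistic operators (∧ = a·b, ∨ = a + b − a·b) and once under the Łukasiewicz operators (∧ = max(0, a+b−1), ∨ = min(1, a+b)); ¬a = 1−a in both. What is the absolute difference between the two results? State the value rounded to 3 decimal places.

0.036

Under probabilistic:
  A5 ∨ A1 = a + b − a·b on (0.8000, 0.0900) = 0.8180
  (A5 ∨ A1) ∨ A5 = a + b − a·b on (0.8180, 0.8000) = 0.9636
  → value = 0.9636
Under Łukasiewicz:
  A5 ∨ A1 = min(1, a+b) on (0.80, 0.09) = 0.89
  (A5 ∨ A1) ∨ A5 = min(1, a+b) on (0.89, 0.80) = 1.00
  → value = 1.0000
|0.9636 − 1.0000| = 0.036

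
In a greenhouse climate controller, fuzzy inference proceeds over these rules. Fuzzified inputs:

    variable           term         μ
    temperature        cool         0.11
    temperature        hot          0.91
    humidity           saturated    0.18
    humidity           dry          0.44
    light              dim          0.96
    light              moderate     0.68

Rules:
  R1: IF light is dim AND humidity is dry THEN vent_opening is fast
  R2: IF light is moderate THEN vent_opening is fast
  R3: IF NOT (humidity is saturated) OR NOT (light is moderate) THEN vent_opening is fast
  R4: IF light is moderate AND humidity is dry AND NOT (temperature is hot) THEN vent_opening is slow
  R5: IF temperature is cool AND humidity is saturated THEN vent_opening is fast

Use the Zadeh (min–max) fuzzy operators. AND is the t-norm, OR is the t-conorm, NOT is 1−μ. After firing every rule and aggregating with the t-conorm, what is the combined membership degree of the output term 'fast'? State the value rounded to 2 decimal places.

R1: dim=0.96, dry=0.44; AND[min(a, b)] → w = 0.44
R2: moderate=0.68 → w = 0.68
R3: ¬saturated=1−0.18=0.82, ¬moderate=1−0.68=0.32; OR[max(a, b)] → w = 0.82
R4: moderate=0.68, dry=0.44, ¬hot=1−0.91=0.09; AND[min(a, b)] → w = 0.09
R5: cool=0.11, saturated=0.18; AND[min(a, b)] → w = 0.11
Rules with consequent 'fast': {R1, R2, R3, R5} → strengths 0.44, 0.68, 0.82, 0.11
Aggregate via t-conorm [max(a, b)]: 0.82

0.82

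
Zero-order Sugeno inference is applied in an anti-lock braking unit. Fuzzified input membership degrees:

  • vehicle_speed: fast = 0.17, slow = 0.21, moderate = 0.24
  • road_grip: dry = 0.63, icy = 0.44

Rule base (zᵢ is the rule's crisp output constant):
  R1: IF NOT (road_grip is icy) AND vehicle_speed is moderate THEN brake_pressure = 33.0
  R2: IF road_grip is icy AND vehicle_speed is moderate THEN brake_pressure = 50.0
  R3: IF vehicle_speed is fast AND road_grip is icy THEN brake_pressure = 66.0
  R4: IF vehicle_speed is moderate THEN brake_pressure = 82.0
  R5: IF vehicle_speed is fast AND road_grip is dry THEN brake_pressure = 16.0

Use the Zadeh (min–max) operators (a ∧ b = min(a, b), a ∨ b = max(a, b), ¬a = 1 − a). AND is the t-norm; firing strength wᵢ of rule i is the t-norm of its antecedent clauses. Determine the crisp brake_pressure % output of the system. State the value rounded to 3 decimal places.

R1 (z=33.0): ¬icy=1−0.44=0.56, moderate=0.24; AND[min(a, b)] → w = 0.24
R2 (z=50.0): icy=0.44, moderate=0.24; AND[min(a, b)] → w = 0.24
R3 (z=66.0): fast=0.17, icy=0.44; AND[min(a, b)] → w = 0.17
R4 (z=82.0): moderate=0.24 → w = 0.24
R5 (z=16.0): fast=0.17, dry=0.63; AND[min(a, b)] → w = 0.17
Weighted average = (0.24·33.0 + 0.24·50.0 + 0.17·66.0 + 0.24·82.0 + 0.17·16.0) / (0.24 + 0.24 + 0.17 + 0.24 + 0.17)
  = 53.5400 / 1.0600 = 50.509

50.509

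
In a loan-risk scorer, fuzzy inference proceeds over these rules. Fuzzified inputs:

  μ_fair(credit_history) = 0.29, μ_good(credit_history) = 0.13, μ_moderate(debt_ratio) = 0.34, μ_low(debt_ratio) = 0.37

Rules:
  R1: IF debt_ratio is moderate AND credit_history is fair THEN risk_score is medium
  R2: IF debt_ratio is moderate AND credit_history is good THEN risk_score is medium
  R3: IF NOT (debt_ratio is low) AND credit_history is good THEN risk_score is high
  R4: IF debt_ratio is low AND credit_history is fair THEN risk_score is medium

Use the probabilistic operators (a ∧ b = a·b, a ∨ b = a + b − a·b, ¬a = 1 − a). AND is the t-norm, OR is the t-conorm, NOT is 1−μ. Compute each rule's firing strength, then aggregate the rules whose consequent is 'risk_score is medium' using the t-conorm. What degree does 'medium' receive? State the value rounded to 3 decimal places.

0.231

R1: moderate=0.34, fair=0.29; AND[a·b] → w = 0.0986
R2: moderate=0.34, good=0.13; AND[a·b] → w = 0.0442
R3: ¬low=1−0.37=0.63, good=0.13; AND[a·b] → w = 0.0819
R4: low=0.37, fair=0.29; AND[a·b] → w = 0.1073
Rules with consequent 'medium': {R1, R2, R4} → strengths 0.0986, 0.0442, 0.1073
Aggregate via t-conorm [a + b − a·b]: 0.2309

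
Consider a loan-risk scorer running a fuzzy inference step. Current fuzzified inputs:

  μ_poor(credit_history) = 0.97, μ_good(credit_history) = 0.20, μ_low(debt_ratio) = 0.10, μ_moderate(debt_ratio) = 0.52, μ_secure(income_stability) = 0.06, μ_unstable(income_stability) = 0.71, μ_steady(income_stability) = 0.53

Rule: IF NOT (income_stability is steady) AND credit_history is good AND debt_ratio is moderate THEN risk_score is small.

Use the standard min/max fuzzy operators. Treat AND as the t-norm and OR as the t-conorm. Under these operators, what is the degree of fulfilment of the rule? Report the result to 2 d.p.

firing strength: ¬steady=1−0.53=0.47, good=0.20, moderate=0.52; AND[min(a, b)] → w = 0.20

0.20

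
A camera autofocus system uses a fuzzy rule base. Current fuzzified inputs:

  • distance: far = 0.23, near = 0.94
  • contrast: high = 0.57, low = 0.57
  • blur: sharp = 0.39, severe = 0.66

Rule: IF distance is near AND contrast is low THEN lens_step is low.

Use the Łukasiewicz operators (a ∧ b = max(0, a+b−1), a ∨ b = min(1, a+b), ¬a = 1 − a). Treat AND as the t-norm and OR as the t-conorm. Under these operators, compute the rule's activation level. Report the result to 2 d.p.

0.51

firing strength: near=0.94, low=0.57; AND[max(0, a+b−1)] → w = 0.51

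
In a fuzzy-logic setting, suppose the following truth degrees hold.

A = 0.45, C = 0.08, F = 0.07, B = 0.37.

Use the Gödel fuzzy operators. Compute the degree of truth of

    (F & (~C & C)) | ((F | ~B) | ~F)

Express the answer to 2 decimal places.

~C = 1 − 0.08 = 0.92
~C & C = min(a, b) on (0.92, 0.08) = 0.08
F & (~C & C) = min(a, b) on (0.07, 0.08) = 0.07
~B = 1 − 0.37 = 0.63
F | ~B = max(a, b) on (0.07, 0.63) = 0.63
~F = 1 − 0.07 = 0.93
(F | ~B) | ~F = max(a, b) on (0.63, 0.93) = 0.93
(F & (~C & C)) | ((F | ~B) | ~F) = max(a, b) on (0.07, 0.93) = 0.93

0.93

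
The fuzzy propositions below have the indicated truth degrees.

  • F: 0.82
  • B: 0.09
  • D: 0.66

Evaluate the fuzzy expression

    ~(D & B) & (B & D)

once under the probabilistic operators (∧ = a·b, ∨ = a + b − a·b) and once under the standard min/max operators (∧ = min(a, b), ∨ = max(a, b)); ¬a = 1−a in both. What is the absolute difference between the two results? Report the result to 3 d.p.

0.034

Under probabilistic:
  D & B = a·b on (0.6600, 0.0900) = 0.0594
  ~(D & B) = 1 − 0.0594 = 0.9406
  B & D = a·b on (0.0900, 0.6600) = 0.0594
  ~(D & B) & (B & D) = a·b on (0.9406, 0.0594) = 0.0559
  → value = 0.0559
Under standard min/max:
  D & B = min(a, b) on (0.66, 0.09) = 0.09
  ~(D & B) = 1 − 0.09 = 0.91
  B & D = min(a, b) on (0.09, 0.66) = 0.09
  ~(D & B) & (B & D) = min(a, b) on (0.91, 0.09) = 0.09
  → value = 0.0900
|0.0559 − 0.0900| = 0.034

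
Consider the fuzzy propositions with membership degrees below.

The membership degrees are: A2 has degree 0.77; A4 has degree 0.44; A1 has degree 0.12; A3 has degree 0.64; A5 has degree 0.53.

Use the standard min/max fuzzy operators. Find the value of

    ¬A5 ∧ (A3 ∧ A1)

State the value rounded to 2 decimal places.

¬A5 = 1 − 0.53 = 0.47
A3 ∧ A1 = min(a, b) on (0.64, 0.12) = 0.12
¬A5 ∧ (A3 ∧ A1) = min(a, b) on (0.47, 0.12) = 0.12

0.12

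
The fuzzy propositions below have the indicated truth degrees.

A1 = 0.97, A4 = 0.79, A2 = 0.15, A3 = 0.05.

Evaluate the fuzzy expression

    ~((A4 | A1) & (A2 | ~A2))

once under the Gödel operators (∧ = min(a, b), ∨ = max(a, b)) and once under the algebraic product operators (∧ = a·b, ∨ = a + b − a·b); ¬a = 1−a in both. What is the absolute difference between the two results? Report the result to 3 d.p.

0.017

Under Gödel:
  A4 | A1 = max(a, b) on (0.79, 0.97) = 0.97
  ~A2 = 1 − 0.15 = 0.85
  A2 | ~A2 = max(a, b) on (0.15, 0.85) = 0.85
  (A4 | A1) & (A2 | ~A2) = min(a, b) on (0.97, 0.85) = 0.85
  ~((A4 | A1) & (A2 | ~A2)) = 1 − 0.85 = 0.15
  → value = 0.1500
Under algebraic product:
  A4 | A1 = a + b − a·b on (0.7900, 0.9700) = 0.9937
  ~A2 = 1 − 0.1500 = 0.8500
  A2 | ~A2 = a + b − a·b on (0.1500, 0.8500) = 0.8725
  (A4 | A1) & (A2 | ~A2) = a·b on (0.9937, 0.8725) = 0.8670
  ~((A4 | A1) & (A2 | ~A2)) = 1 − 0.8670 = 0.1330
  → value = 0.1330
|0.1500 − 0.1330| = 0.017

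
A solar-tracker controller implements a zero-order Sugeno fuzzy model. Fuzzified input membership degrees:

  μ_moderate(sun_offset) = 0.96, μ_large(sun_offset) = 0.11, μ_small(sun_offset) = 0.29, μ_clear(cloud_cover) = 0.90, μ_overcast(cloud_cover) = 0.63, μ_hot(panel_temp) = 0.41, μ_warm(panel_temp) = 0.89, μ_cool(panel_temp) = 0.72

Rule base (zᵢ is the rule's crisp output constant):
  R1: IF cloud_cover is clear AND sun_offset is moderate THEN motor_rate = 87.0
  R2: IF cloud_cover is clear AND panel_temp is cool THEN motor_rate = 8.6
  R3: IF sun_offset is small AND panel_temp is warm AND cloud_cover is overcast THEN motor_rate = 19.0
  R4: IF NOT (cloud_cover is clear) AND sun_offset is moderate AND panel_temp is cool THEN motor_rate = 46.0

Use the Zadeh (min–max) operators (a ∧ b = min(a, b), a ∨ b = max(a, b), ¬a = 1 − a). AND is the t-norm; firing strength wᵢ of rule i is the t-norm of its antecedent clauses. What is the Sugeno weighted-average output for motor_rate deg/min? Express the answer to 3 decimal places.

47.066

R1 (z=87.0): clear=0.90, moderate=0.96; AND[min(a, b)] → w = 0.90
R2 (z=8.6): clear=0.90, cool=0.72; AND[min(a, b)] → w = 0.72
R3 (z=19.0): small=0.29, warm=0.89, overcast=0.63; AND[min(a, b)] → w = 0.29
R4 (z=46.0): ¬clear=1−0.90=0.10, moderate=0.96, cool=0.72; AND[min(a, b)] → w = 0.10
Weighted average = (0.90·87.0 + 0.72·8.6 + 0.29·19.0 + 0.10·46.0) / (0.90 + 0.72 + 0.29 + 0.10)
  = 94.6020 / 2.0100 = 47.066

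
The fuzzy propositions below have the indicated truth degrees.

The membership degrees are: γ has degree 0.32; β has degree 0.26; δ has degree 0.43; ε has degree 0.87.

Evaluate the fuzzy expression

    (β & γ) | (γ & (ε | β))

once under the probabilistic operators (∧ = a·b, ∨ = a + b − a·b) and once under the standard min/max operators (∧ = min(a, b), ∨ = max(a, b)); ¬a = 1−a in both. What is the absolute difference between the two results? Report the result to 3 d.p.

Under probabilistic:
  β & γ = a·b on (0.2600, 0.3200) = 0.0832
  ε | β = a + b − a·b on (0.8700, 0.2600) = 0.9038
  γ & (ε | β) = a·b on (0.3200, 0.9038) = 0.2892
  (β & γ) | (γ & (ε | β)) = a + b − a·b on (0.0832, 0.2892) = 0.3484
  → value = 0.3484
Under standard min/max:
  β & γ = min(a, b) on (0.26, 0.32) = 0.26
  ε | β = max(a, b) on (0.87, 0.26) = 0.87
  γ & (ε | β) = min(a, b) on (0.32, 0.87) = 0.32
  (β & γ) | (γ & (ε | β)) = max(a, b) on (0.26, 0.32) = 0.32
  → value = 0.3200
|0.3484 − 0.3200| = 0.028

0.028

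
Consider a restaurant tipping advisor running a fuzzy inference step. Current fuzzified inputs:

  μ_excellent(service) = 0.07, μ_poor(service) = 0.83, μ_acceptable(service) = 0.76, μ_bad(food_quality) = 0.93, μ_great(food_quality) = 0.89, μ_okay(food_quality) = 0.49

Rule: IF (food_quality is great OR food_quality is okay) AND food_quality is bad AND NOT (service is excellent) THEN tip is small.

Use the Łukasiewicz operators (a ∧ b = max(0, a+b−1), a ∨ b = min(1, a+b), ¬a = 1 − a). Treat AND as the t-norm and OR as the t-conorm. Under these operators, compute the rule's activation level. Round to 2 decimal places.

0.86

firing strength: (great=0.89 OR okay=0.49) = 1.00; AND[max(0, a+b−1)] with bad=0.93, ¬excellent=1−0.07=0.93 → w = 0.86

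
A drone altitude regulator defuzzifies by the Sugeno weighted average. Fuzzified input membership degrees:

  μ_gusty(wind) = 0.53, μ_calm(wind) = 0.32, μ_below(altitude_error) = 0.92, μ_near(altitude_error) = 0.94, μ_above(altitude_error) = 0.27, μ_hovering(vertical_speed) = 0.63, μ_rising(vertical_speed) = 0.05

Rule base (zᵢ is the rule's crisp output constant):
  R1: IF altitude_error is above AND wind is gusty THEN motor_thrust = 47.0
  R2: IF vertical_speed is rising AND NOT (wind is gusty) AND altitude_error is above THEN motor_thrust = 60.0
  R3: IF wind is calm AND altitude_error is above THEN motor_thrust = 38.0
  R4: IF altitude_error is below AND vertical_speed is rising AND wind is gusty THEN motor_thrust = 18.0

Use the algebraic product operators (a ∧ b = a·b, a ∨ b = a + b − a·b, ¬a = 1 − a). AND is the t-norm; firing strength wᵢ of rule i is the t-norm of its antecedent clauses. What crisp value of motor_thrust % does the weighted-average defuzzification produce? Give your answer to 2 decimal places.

41.61

R1 (z=47.0): above=0.27, gusty=0.53; AND[a·b] → w = 0.1431
R2 (z=60.0): rising=0.05, ¬gusty=1−0.53=0.47, above=0.27; AND[a·b] → w = 0.0063
R3 (z=38.0): calm=0.32, above=0.27; AND[a·b] → w = 0.0864
R4 (z=18.0): below=0.92, rising=0.05, gusty=0.53; AND[a·b] → w = 0.0244
Weighted average = (0.1431·47.0 + 0.0063·60.0 + 0.0864·38.0 + 0.0244·18.0) / (0.1431 + 0.0063 + 0.0864 + 0.0244)
  = 10.8284 / 0.2602 = 41.61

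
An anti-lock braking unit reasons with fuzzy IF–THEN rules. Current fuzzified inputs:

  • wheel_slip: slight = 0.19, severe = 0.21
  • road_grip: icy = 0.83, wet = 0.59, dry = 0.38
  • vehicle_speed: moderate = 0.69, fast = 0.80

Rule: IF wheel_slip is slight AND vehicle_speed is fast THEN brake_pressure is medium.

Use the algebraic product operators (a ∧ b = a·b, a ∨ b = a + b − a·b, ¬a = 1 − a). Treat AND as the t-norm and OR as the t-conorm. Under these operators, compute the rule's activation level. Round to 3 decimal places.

firing strength: slight=0.19, fast=0.80; AND[a·b] → w = 0.1520

0.152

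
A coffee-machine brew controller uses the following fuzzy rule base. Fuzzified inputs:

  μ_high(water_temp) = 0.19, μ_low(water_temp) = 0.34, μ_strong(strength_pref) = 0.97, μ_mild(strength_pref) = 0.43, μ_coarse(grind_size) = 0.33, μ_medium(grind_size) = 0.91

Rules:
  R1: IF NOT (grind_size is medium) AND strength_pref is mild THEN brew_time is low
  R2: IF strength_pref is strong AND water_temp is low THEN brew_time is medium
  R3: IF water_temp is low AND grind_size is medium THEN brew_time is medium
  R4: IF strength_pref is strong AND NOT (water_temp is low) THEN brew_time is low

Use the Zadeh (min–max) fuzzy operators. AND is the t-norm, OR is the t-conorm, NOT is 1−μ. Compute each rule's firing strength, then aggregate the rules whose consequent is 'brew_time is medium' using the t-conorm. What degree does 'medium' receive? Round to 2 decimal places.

R1: ¬medium=1−0.91=0.09, mild=0.43; AND[min(a, b)] → w = 0.09
R2: strong=0.97, low=0.34; AND[min(a, b)] → w = 0.34
R3: low=0.34, medium=0.91; AND[min(a, b)] → w = 0.34
R4: strong=0.97, ¬low=1−0.34=0.66; AND[min(a, b)] → w = 0.66
Rules with consequent 'medium': {R2, R3} → strengths 0.34, 0.34
Aggregate via t-conorm [max(a, b)]: 0.34

0.34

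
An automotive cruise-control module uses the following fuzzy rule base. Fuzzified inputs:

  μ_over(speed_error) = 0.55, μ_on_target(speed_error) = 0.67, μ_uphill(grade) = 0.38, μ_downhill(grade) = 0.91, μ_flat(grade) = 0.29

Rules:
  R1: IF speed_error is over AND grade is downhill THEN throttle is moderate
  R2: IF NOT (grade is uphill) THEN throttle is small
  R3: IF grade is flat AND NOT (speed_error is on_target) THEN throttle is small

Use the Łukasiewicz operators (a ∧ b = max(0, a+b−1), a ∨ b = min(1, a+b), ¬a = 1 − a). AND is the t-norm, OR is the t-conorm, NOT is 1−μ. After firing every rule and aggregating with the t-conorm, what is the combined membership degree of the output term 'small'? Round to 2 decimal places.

0.62

R1: over=0.55, downhill=0.91; AND[max(0, a+b−1)] → w = 0.46
R2: ¬uphill=1−0.38=0.62 → w = 0.62
R3: flat=0.29, ¬on_target=1−0.67=0.33; AND[max(0, a+b−1)] → w = 0.00
Rules with consequent 'small': {R2, R3} → strengths 0.62, 0.00
Aggregate via t-conorm [min(1, a+b)]: 0.62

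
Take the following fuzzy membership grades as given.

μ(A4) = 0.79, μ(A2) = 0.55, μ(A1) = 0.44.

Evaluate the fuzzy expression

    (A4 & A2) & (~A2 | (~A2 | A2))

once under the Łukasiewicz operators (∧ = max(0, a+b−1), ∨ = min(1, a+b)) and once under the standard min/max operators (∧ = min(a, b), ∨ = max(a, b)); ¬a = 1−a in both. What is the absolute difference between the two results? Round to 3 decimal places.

0.210

Under Łukasiewicz:
  A4 & A2 = max(0, a+b−1) on (0.79, 0.55) = 0.34
  ~A2 = 1 − 0.55 = 0.45
  ~A2 = 1 − 0.55 = 0.45
  ~A2 | A2 = min(1, a+b) on (0.45, 0.55) = 1.00
  ~A2 | (~A2 | A2) = min(1, a+b) on (0.45, 1.00) = 1.00
  (A4 & A2) & (~A2 | (~A2 | A2)) = max(0, a+b−1) on (0.34, 1.00) = 0.34
  → value = 0.3400
Under standard min/max:
  A4 & A2 = min(a, b) on (0.79, 0.55) = 0.55
  ~A2 = 1 − 0.55 = 0.45
  ~A2 = 1 − 0.55 = 0.45
  ~A2 | A2 = max(a, b) on (0.45, 0.55) = 0.55
  ~A2 | (~A2 | A2) = max(a, b) on (0.45, 0.55) = 0.55
  (A4 & A2) & (~A2 | (~A2 | A2)) = min(a, b) on (0.55, 0.55) = 0.55
  → value = 0.5500
|0.3400 − 0.5500| = 0.210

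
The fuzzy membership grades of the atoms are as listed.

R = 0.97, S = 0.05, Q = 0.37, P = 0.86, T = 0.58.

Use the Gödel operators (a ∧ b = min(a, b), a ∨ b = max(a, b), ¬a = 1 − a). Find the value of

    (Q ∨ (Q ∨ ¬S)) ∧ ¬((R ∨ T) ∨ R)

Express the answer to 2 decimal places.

0.03

¬S = 1 − 0.05 = 0.95
Q ∨ ¬S = max(a, b) on (0.37, 0.95) = 0.95
Q ∨ (Q ∨ ¬S) = max(a, b) on (0.37, 0.95) = 0.95
R ∨ T = max(a, b) on (0.97, 0.58) = 0.97
(R ∨ T) ∨ R = max(a, b) on (0.97, 0.97) = 0.97
¬((R ∨ T) ∨ R) = 1 − 0.97 = 0.03
(Q ∨ (Q ∨ ¬S)) ∧ ¬((R ∨ T) ∨ R) = min(a, b) on (0.95, 0.03) = 0.03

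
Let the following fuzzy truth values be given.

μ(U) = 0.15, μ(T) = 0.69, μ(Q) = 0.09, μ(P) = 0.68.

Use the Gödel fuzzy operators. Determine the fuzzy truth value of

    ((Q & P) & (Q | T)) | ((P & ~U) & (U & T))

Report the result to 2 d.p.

Q & P = min(a, b) on (0.09, 0.68) = 0.09
Q | T = max(a, b) on (0.09, 0.69) = 0.69
(Q & P) & (Q | T) = min(a, b) on (0.09, 0.69) = 0.09
~U = 1 − 0.15 = 0.85
P & ~U = min(a, b) on (0.68, 0.85) = 0.68
U & T = min(a, b) on (0.15, 0.69) = 0.15
(P & ~U) & (U & T) = min(a, b) on (0.68, 0.15) = 0.15
((Q & P) & (Q | T)) | ((P & ~U) & (U & T)) = max(a, b) on (0.09, 0.15) = 0.15

0.15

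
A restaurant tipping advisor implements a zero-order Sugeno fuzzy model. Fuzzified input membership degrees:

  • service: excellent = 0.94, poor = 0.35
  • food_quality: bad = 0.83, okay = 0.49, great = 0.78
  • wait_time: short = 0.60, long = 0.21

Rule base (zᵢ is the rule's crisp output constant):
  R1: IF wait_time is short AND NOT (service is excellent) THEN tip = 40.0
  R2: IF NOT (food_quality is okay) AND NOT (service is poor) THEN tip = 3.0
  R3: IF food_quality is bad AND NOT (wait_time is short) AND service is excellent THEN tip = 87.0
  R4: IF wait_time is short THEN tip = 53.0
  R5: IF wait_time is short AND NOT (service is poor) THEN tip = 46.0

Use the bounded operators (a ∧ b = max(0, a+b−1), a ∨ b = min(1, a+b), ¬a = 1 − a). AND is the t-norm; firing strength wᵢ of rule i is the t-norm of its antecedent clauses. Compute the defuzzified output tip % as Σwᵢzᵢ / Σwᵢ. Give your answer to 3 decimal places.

49.636

R1 (z=40.0): short=0.60, ¬excellent=1−0.94=0.06; AND[max(0, a+b−1)] → w = 0.00
R2 (z=3.0): ¬okay=1−0.49=0.51, ¬poor=1−0.35=0.65; AND[max(0, a+b−1)] → w = 0.16
R3 (z=87.0): bad=0.83, ¬short=1−0.60=0.40, excellent=0.94; AND[max(0, a+b−1)] → w = 0.17
R4 (z=53.0): short=0.60 → w = 0.60
R5 (z=46.0): short=0.60, ¬poor=1−0.35=0.65; AND[max(0, a+b−1)] → w = 0.25
Weighted average = (0.00·40.0 + 0.16·3.0 + 0.17·87.0 + 0.60·53.0 + 0.25·46.0) / (0.00 + 0.16 + 0.17 + 0.60 + 0.25)
  = 58.5700 / 1.1800 = 49.636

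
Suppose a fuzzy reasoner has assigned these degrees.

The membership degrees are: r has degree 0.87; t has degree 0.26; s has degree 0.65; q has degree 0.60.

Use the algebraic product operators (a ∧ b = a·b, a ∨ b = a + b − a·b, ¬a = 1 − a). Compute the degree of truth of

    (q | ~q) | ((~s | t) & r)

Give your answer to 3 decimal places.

0.868

~q = 1 − 0.6000 = 0.4000
q | ~q = a + b − a·b on (0.6000, 0.4000) = 0.7600
~s = 1 − 0.6500 = 0.3500
~s | t = a + b − a·b on (0.3500, 0.2600) = 0.5190
(~s | t) & r = a·b on (0.5190, 0.8700) = 0.4515
(q | ~q) | ((~s | t) & r) = a + b − a·b on (0.7600, 0.4515) = 0.8684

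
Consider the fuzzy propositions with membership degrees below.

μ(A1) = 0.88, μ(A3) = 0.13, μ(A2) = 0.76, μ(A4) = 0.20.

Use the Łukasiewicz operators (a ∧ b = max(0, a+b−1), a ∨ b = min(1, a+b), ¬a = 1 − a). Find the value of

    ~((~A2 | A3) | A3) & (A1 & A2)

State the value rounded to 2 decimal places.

0.14

~A2 = 1 − 0.76 = 0.24
~A2 | A3 = min(1, a+b) on (0.24, 0.13) = 0.37
(~A2 | A3) | A3 = min(1, a+b) on (0.37, 0.13) = 0.50
~((~A2 | A3) | A3) = 1 − 0.50 = 0.50
A1 & A2 = max(0, a+b−1) on (0.88, 0.76) = 0.64
~((~A2 | A3) | A3) & (A1 & A2) = max(0, a+b−1) on (0.50, 0.64) = 0.14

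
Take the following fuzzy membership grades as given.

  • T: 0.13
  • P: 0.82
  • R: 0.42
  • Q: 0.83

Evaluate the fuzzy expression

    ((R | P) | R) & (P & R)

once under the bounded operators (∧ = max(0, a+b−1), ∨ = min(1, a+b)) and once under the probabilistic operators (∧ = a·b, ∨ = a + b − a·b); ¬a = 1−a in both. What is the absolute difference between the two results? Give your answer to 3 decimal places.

0.084

Under bounded:
  R | P = min(1, a+b) on (0.42, 0.82) = 1.00
  (R | P) | R = min(1, a+b) on (1.00, 0.42) = 1.00
  P & R = max(0, a+b−1) on (0.82, 0.42) = 0.24
  ((R | P) | R) & (P & R) = max(0, a+b−1) on (1.00, 0.24) = 0.24
  → value = 0.2400
Under probabilistic:
  R | P = a + b − a·b on (0.4200, 0.8200) = 0.8956
  (R | P) | R = a + b − a·b on (0.8956, 0.4200) = 0.9394
  P & R = a·b on (0.8200, 0.4200) = 0.3444
  ((R | P) | R) & (P & R) = a·b on (0.9394, 0.3444) = 0.3235
  → value = 0.3235
|0.2400 − 0.3235| = 0.084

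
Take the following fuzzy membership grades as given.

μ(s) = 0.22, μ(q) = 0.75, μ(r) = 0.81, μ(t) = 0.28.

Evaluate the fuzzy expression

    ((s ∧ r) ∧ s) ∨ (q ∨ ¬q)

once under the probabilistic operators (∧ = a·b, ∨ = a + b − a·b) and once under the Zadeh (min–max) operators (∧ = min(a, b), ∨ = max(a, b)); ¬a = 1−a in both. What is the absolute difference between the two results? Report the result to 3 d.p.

Under probabilistic:
  s ∧ r = a·b on (0.2200, 0.8100) = 0.1782
  (s ∧ r) ∧ s = a·b on (0.1782, 0.2200) = 0.0392
  ¬q = 1 − 0.7500 = 0.2500
  q ∨ ¬q = a + b − a·b on (0.7500, 0.2500) = 0.8125
  ((s ∧ r) ∧ s) ∨ (q ∨ ¬q) = a + b − a·b on (0.0392, 0.8125) = 0.8199
  → value = 0.8199
Under Zadeh (min–max):
  s ∧ r = min(a, b) on (0.22, 0.81) = 0.22
  (s ∧ r) ∧ s = min(a, b) on (0.22, 0.22) = 0.22
  ¬q = 1 − 0.75 = 0.25
  q ∨ ¬q = max(a, b) on (0.75, 0.25) = 0.75
  ((s ∧ r) ∧ s) ∨ (q ∨ ¬q) = max(a, b) on (0.22, 0.75) = 0.75
  → value = 0.7500
|0.8199 − 0.7500| = 0.070

0.070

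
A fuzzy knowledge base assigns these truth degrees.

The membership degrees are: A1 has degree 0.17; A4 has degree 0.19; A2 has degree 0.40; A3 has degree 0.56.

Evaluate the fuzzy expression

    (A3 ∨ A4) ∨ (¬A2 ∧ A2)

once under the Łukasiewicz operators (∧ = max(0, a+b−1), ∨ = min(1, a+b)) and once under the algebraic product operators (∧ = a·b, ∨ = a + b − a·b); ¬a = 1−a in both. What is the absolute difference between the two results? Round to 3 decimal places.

Under Łukasiewicz:
  A3 ∨ A4 = min(1, a+b) on (0.56, 0.19) = 0.75
  ¬A2 = 1 − 0.40 = 0.60
  ¬A2 ∧ A2 = max(0, a+b−1) on (0.60, 0.40) = 0.00
  (A3 ∨ A4) ∨ (¬A2 ∧ A2) = min(1, a+b) on (0.75, 0.00) = 0.75
  → value = 0.7500
Under algebraic product:
  A3 ∨ A4 = a + b − a·b on (0.5600, 0.1900) = 0.6436
  ¬A2 = 1 − 0.4000 = 0.6000
  ¬A2 ∧ A2 = a·b on (0.6000, 0.4000) = 0.2400
  (A3 ∨ A4) ∨ (¬A2 ∧ A2) = a + b − a·b on (0.6436, 0.2400) = 0.7291
  → value = 0.7291
|0.7500 − 0.7291| = 0.021

0.021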